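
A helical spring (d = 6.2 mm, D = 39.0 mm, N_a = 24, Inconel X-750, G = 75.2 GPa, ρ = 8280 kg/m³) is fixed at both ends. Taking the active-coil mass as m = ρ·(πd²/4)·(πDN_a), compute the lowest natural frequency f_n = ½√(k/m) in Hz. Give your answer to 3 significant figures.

k = Gd⁴/(8D³N_a) = (75.2×10³)(6.2⁴)/(8·39.0³·24) = 9.7564 N/mm = 9756.4 N/m
Wire length L = πDN_a = π·39.0·24 = 2940.5 mm
m = ρ·(πd²/4)·L = 8280 × 30.191×10⁻⁶ m² × 2.9405 m = 0.73507 kg
f_n = ½√(k/m) = 0.5·√(9756.4/0.73507) = 0.5·√(13273) = 57.604 Hz

57.6 Hz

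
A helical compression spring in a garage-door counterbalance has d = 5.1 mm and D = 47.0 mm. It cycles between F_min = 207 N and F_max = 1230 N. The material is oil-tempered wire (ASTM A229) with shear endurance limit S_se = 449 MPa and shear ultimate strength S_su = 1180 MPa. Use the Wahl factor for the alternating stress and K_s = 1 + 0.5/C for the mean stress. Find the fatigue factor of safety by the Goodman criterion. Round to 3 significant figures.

C = D/d = 47.0/5.1 = 9.2157; K_W = (4C−1)/(4C−4)+0.615/C = 1.1580; K_s = 1+0.5/C = 1.0543
F_a = (F_max−F_min)/2 = 511.5 N; F_m = (F_max+F_min)/2 = 718.5 N
τ_a = K_W·8F_aD/(πd³) = 1.1580 × 461.5 = 534.43 MPa
τ_m = K_s·8F_mD/(πd³) = 1.0543 × 648.27 = 683.44 MPa
Goodman: 1/n_f = τ_a/S_se + τ_m/S_su = 534.43/449 + 683.44/1180 = 1.19027 + 0.57919 = 1.7695
n_f = 1/1.7695 = 0.5651

0.565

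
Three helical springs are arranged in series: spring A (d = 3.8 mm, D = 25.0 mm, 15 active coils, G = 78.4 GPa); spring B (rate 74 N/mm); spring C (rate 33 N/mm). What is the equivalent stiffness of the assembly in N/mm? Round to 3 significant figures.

6.31 N/mm

k_A = Gd⁴/(8D³N_a) = (78.4×10³)(3.8⁴)/(8·25.0³·15) = 8.7186 N/mm
Series: 1/k_eq = 1/8.7186 + 1/74 + 1/33 = 0.15851; k_eq = 6.3086 N/mm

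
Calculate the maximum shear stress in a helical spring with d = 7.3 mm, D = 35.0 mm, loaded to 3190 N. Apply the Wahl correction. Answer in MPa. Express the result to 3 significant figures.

Spring index C = D/d = 35.0/7.3 = 4.7945
K_W = (4C−1)/(4C−4) + 0.615/C = 18.178/15.178 + 0.1283 = 1.3259
τ₀ = 8FD/(πd³) = 8·3190·35.0/(π·7.3³) = 893200/1222.1 = 730.85 MPa
τ_max = K·τ₀ = 1.3259 × 730.85 = 969.06 MPa

969 MPa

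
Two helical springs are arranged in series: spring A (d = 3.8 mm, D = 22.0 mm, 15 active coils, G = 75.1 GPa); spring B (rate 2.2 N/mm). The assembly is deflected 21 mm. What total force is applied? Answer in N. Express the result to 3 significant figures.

39.2 N

k_A = Gd⁴/(8D³N_a) = (75.1×10³)(3.8⁴)/(8·22.0³·15) = 12.255 N/mm
Series: 1/k_eq = 1/12.255 + 1/2.2 = 0.53614; k_eq = 1.8652 N/mm
F = k_eq·δ = 1.8652·21 = 39.169 N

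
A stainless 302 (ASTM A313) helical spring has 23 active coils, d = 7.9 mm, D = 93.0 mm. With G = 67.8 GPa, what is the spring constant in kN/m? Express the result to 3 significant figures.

1.78 kN/m

k = Gd⁴/(8D³N_a) = (67.8×10³ × 7.9⁴) / (8 × 93.0³ × 23)
  = 2.64082e+08 / 1.48002e+08 = 1.7843 N/mm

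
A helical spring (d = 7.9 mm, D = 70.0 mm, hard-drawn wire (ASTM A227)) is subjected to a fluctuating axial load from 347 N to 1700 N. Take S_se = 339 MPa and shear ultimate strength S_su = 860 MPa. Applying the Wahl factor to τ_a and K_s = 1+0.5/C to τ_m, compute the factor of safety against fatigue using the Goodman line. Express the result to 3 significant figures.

0.772

C = D/d = 70.0/7.9 = 8.8608; K_W = (4C−1)/(4C−4)+0.615/C = 1.1648; K_s = 1+0.5/C = 1.0564
F_a = (F_max−F_min)/2 = 676.5 N; F_m = (F_max+F_min)/2 = 1023.5 N
τ_a = K_W·8F_aD/(πd³) = 1.1648 × 244.58 = 284.89 MPa
τ_m = K_s·8F_mD/(πd³) = 1.0564 × 370.04 = 390.92 MPa
Goodman: 1/n_f = τ_a/S_se + τ_m/S_su = 284.89/339 + 390.92/860 = 0.84039 + 0.45455 = 1.2949
n_f = 1/1.2949 = 0.7722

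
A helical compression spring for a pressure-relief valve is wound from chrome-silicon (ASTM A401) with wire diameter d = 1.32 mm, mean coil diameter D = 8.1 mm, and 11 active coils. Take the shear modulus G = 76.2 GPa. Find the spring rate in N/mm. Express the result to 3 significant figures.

4.95 N/mm

k = Gd⁴/(8D³N_a) = (76.2×10³ × 1.32⁴) / (8 × 8.1³ × 11)
  = 231340 / 46766.8 = 4.9467 N/mm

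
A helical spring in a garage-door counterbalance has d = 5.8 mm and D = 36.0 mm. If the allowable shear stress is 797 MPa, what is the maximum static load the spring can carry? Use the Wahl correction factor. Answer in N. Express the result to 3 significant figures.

C = D/d = 36.0/5.8 = 6.2069
K_W = (4C−1)/(4C−4) + 0.615/C = 23.828/20.828 + 0.0991 = 1.2431
τ_max = K·8FD/(πd³) → F_max = τ_allow·πd³/(8DK)
F_max = 797·π·5.8³/(8·36.0·1.2431) = 4.8853e+05/358.02 = 1364.5 N

1360 N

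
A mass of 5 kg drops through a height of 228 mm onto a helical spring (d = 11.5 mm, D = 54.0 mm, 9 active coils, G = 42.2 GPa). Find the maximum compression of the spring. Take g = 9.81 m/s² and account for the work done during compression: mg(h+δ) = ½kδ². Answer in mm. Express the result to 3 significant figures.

k = Gd⁴/(8D³N_a) = (42.2×10³)(11.5⁴)/(8·54.0³·9) = 65.101 N/mm
W = mg = 5 × 9.81 = 49.05 N
½kδ² − Wδ − Wh = 0 → δ = (W + √(W² + 2kWh))/k
δ = (49.05 + √(2405.9 + 1.45611e+06))/65.101 = (49.05 + 1207.7)/65.101 = 19.304 mm

19.3 mm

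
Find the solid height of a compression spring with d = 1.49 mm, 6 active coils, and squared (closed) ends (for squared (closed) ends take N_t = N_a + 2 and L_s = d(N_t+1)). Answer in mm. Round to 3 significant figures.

squared (closed) ends: N_t = N_a + 2 = 6 + 2 = 8
L_s = d·(N_t+1) = 1.49 × 9 = 13.41 mm

13.4 mm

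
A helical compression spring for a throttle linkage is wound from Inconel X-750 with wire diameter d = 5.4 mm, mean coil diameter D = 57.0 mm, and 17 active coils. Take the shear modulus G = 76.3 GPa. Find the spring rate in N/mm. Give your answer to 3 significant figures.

2.58 N/mm

k = Gd⁴/(8D³N_a) = (76.3×10³ × 5.4⁴) / (8 × 57.0³ × 17)
  = 6.48783e+07 / 2.51862e+07 = 2.5759 N/mm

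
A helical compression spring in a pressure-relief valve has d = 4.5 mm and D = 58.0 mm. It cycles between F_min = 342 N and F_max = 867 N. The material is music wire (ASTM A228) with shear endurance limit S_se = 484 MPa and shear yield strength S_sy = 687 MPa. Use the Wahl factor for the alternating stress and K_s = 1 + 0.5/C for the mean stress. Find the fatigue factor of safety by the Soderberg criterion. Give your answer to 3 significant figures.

0.407

C = D/d = 58.0/4.5 = 12.8889; K_W = (4C−1)/(4C−4)+0.615/C = 1.1108; K_s = 1+0.5/C = 1.0388
F_a = (F_max−F_min)/2 = 262.5 N; F_m = (F_max+F_min)/2 = 604.5 N
τ_a = K_W·8F_aD/(πd³) = 1.1108 × 425.46 = 472.6 MPa
τ_m = K_s·8F_mD/(πd³) = 1.0388 × 979.78 = 1017.8 MPa
Soderberg: 1/n_f = τ_a/S_se + τ_m/S_sy = 472.6/484 + 1017.8/687 = 0.97645 + 1.48149 = 2.4579
n_f = 1/2.4579 = 0.4068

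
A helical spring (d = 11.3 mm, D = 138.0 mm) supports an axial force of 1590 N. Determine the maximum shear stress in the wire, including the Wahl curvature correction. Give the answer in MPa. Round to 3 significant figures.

433 MPa

Spring index C = D/d = 138.0/11.3 = 12.2124
K_W = (4C−1)/(4C−4) + 0.615/C = 47.850/44.850 + 0.0504 = 1.1172
τ₀ = 8FD/(πd³) = 8·1590·138.0/(π·11.3³) = 1.75536e+06/4533 = 387.24 MPa
τ_max = K·τ₀ = 1.1172 × 387.24 = 432.64 MPa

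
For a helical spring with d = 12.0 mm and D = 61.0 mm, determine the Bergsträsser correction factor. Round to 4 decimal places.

1.2885

C = D/d = 61.0/12.0 = 5.0833
K_B = (4C+2)/(4C−3) = 22.333/17.333 = 1.2885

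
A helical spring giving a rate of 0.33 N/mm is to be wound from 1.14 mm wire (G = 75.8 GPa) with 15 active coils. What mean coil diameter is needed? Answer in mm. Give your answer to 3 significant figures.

14.8 mm

D = (Gd⁴/(8N_a·k))^(1/3) = (75.8×10³·1.14⁴/(8·15·0.33))^(1/3)
  = (3232.91)^(1/3) = 14.7865 mm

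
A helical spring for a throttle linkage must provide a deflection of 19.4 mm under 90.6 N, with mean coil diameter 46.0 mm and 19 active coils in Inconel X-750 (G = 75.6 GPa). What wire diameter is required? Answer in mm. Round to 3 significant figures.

Required rate k = F/δ = 90.6/19.4 = 4.6701 N/mm
d = (8D³N_a·k / G)^(1/4) = (8·46.0³·19·4.6701 / (75.6×10³))^0.25
  = (913.95)^0.25 = 5.4983 mm

5.50 mm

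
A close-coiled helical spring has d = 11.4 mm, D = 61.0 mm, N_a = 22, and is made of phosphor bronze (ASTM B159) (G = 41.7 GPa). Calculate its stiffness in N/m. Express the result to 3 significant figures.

17600 N/m

k = Gd⁴/(8D³N_a) = (41.7×10³ × 11.4⁴) / (8 × 61.0³ × 22)
  = 7.04296e+08 / 3.99487e+07 = 17.63 N/mm = 17630 N/m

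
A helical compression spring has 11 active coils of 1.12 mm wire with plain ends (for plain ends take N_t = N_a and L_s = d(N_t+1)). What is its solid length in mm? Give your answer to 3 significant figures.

13.4 mm

plain ends: N_t = N_a = 11
L_s = d·(N_t+1) = 1.12 × 12 = 13.44 mm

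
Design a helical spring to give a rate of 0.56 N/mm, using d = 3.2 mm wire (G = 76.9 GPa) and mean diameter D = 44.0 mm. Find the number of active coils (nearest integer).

21

N_a = Gd⁴/(8D³k) = (76.9×10³ × 3.2⁴)/(8 × 44.0³ × 0.56)
    = 8.06355e+06 / 381624 = 21.13 → 21 coils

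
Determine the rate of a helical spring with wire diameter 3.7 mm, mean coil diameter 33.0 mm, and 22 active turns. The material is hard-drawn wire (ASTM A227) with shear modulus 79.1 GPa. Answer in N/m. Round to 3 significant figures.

2340 N/m

k = Gd⁴/(8D³N_a) = (79.1×10³ × 3.7⁴) / (8 × 33.0³ × 22)
  = 1.48246e+07 / 6.32491e+06 = 2.3438 N/mm = 2343.8 N/m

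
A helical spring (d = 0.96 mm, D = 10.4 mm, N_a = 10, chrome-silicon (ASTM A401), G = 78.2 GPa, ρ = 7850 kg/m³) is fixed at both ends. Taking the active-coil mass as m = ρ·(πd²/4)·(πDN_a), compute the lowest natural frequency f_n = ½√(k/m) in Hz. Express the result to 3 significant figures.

k = Gd⁴/(8D³N_a) = (78.2×10³)(0.96⁴)/(8·10.4³·10) = 0.73808 N/mm = 738.08 N/m
Wire length L = πDN_a = π·10.4·10 = 326.73 mm
m = ρ·(πd²/4)·L = 7850 × 0.72382×10⁻⁶ m² × 0.32673 m = 0.0018565 kg
f_n = ½√(k/m) = 0.5·√(738.08/0.0018565) = 0.5·√(3.9757e+05) = 315.27 Hz

315 Hz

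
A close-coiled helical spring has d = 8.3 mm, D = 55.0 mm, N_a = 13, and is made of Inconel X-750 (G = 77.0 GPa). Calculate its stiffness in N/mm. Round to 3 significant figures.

21.1 N/mm

k = Gd⁴/(8D³N_a) = (77.0×10³ × 8.3⁴) / (8 × 55.0³ × 13)
  = 3.65429e+08 / 1.7303e+07 = 21.119 N/mm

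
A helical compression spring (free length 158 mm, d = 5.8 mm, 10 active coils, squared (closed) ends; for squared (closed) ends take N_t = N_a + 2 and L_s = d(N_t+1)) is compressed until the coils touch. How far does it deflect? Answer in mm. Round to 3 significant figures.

N_t = 12; L_s = 5.8·13 = 75.4 mm
δ_solid = L₀ − L_s = 158 − 75.4 = 82.6 mm

82.6 mm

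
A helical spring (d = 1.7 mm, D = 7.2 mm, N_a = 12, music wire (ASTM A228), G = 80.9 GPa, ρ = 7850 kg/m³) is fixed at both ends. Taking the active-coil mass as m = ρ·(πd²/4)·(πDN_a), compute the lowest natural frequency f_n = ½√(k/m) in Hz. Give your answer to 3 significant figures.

k = Gd⁴/(8D³N_a) = (80.9×10³)(1.7⁴)/(8·7.2³·12) = 18.857 N/mm = 18857 N/m
Wire length L = πDN_a = π·7.2·12 = 271.43 mm
m = ρ·(πd²/4)·L = 7850 × 2.2698×10⁻⁶ m² × 0.27143 m = 0.0048364 kg
f_n = ½√(k/m) = 0.5·√(18857/0.0048364) = 0.5·√(3.899e+06) = 987.3 Hz

987 Hz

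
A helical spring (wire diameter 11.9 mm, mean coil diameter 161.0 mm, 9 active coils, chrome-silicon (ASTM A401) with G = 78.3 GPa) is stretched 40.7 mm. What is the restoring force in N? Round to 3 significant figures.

213 N

k = Gd⁴/(8D³N_a) = (78.3×10³)(11.9⁴)/(8·161.0³·9) = 5.2256 N/mm
F = k·δ = 5.2256 × 40.7 = 212.68 N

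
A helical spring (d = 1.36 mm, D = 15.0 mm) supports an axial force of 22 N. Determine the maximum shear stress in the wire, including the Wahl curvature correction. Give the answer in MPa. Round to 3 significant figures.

Spring index C = D/d = 15.0/1.36 = 11.0294
K_W = (4C−1)/(4C−4) + 0.615/C = 43.118/40.118 + 0.0558 = 1.1305
τ₀ = 8FD/(πd³) = 8·22·15.0/(π·1.36³) = 2640/7.9025 = 334.07 MPa
τ_max = K·τ₀ = 1.1305 × 334.07 = 377.68 MPa

378 MPa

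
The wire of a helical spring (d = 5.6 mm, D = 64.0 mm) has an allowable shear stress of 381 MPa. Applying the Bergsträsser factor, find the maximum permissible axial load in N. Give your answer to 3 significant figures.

C = D/d = 64.0/5.6 = 11.4286
K_B = (4C+2)/(4C−3) = 47.714/42.714 = 1.1171
τ_max = K·8FD/(πd³) → F_max = τ_allow·πd³/(8DK)
F_max = 381·π·5.6³/(8·64.0·1.1171) = 2.102e+05/571.93 = 367.53 N

368 N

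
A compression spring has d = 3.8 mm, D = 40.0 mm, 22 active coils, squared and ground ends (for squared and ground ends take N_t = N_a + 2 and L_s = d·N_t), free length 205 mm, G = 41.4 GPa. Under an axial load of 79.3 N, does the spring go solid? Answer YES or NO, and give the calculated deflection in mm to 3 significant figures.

NO, δ = 103 mm

k = Gd⁴/(8D³N_a) = (41.4×10³)(3.8⁴)/(8·40.0³·22) = 0.76638 N/mm
N_t = 24; L_s = 3.8·24 = 91.2 mm; δ_solid = L₀ − L_s = 205 − 91.2 = 113.8 mm
δ = F/k = 79.3/0.76638 = 103.47 mm
δ < δ_solid → spring does not go solid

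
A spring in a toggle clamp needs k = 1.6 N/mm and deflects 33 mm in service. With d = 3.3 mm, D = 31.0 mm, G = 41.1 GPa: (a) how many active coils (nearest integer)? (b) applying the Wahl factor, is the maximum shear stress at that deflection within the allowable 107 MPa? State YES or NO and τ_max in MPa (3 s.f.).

N_a = Gd⁴/(8D³k) = (41.1×10³)(3.3⁴)/(8·31.0³·1.6) = 12.78 → N_a = 13
Actual rate k = Gd⁴/(8D³·13) = 1.5732 N/mm
Working load F = kδ = 1.5732·33 = 51.915 N
C = 31.0/3.3 = 9.3939; K_W = (4C−1)/(4C−4)+0.615/C = 1.1548
τ_max = K_W·8FD/(πd³) = 1.1548·114.04 = 131.69 MPa
τ_max > 107 MPa → exceeds allowable

(a) 13 coils; (b) NO, τ_max = 132 MPa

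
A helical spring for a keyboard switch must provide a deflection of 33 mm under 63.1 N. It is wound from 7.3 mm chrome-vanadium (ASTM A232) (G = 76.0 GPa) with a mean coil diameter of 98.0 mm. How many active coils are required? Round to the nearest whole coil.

15

Required rate k = F/δ = 63.1/33 = 1.9121 N/mm
N_a = Gd⁴/(8D³k) = (76.0×10³ × 7.3⁴)/(8 × 98.0³ × 1.9121)
    = 2.15827e+08 / 1.43974e+07 = 14.99 → 15 coils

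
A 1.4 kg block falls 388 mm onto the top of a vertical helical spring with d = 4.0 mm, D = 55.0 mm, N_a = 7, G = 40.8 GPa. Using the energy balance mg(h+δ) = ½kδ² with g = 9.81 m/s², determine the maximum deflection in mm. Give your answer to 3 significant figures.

k = Gd⁴/(8D³N_a) = (40.8×10³)(4.0⁴)/(8·55.0³·7) = 1.121 N/mm
W = mg = 1.4 × 9.81 = 13.734 N
½kδ² − Wδ − Wh = 0 → δ = (W + √(W² + 2kWh))/k
δ = (13.734 + √(188.62 + 11947.7))/1.121 = (13.734 + 110.16)/1.121 = 110.52 mm

111 mm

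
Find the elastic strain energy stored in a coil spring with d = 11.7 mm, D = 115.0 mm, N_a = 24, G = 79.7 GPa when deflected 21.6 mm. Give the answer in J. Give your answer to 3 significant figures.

1.19 J

k = Gd⁴/(8D³N_a) = (79.7×10³)(11.7⁴)/(8·115.0³·24) = 5.1145 N/mm
U = ½kδ² = 0.5 × 5.1145 × 21.6² = 1193.1 N·mm = 1.1931 J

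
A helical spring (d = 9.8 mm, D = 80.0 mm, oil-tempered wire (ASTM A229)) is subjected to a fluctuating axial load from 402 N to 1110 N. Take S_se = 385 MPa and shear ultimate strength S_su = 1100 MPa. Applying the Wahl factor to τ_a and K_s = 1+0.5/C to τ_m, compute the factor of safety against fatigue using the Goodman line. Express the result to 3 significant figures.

C = D/d = 80.0/9.8 = 8.1633; K_W = (4C−1)/(4C−4)+0.615/C = 1.1800; K_s = 1+0.5/C = 1.0613
F_a = (F_max−F_min)/2 = 354 N; F_m = (F_max+F_min)/2 = 756 N
τ_a = K_W·8F_aD/(πd³) = 1.1800 × 76.622 = 90.417 MPa
τ_m = K_s·8F_mD/(πd³) = 1.0613 × 163.63 = 173.66 MPa
Goodman: 1/n_f = τ_a/S_se + τ_m/S_su = 90.417/385 + 173.66/1100 = 0.23485 + 0.15787 = 0.39272
n_f = 1/0.39272 = 2.546

2.55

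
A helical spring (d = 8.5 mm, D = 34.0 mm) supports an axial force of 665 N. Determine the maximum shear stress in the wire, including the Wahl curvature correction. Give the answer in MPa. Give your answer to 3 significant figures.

Spring index C = D/d = 34.0/8.5 = 4.0000
K_W = (4C−1)/(4C−4) + 0.615/C = 15.000/12.000 + 0.1537 = 1.4038
τ₀ = 8FD/(πd³) = 8·665·34.0/(π·8.5³) = 180880/1929.3 = 93.753 MPa
τ_max = K·τ₀ = 1.4038 × 93.753 = 131.61 MPa

132 MPa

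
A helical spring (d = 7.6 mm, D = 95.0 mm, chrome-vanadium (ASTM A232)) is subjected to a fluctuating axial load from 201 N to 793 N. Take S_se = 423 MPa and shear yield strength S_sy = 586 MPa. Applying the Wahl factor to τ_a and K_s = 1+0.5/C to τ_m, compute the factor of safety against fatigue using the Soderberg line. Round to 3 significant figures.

C = D/d = 95.0/7.6 = 12.5000; K_W = (4C−1)/(4C−4)+0.615/C = 1.1144; K_s = 1+0.5/C = 1.0400
F_a = (F_max−F_min)/2 = 296 N; F_m = (F_max+F_min)/2 = 497 N
τ_a = K_W·8F_aD/(πd³) = 1.1144 × 163.12 = 181.79 MPa
τ_m = K_s·8F_mD/(πd³) = 1.0400 × 273.89 = 284.85 MPa
Soderberg: 1/n_f = τ_a/S_se + τ_m/S_sy = 181.79/423 + 284.85/586 = 0.42976 + 0.48609 = 0.91584
n_f = 1/0.91584 = 1.092

1.09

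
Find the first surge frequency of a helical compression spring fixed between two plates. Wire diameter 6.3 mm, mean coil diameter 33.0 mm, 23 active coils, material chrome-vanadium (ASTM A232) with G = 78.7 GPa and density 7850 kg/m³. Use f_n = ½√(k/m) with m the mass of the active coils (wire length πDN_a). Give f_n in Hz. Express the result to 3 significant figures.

89.6 Hz

k = Gd⁴/(8D³N_a) = (78.7×10³)(6.3⁴)/(8·33.0³·23) = 18.749 N/mm = 18749 N/m
Wire length L = πDN_a = π·33.0·23 = 2384.5 mm
m = ρ·(πd²/4)·L = 7850 × 31.172×10⁻⁶ m² × 2.3845 m = 0.58349 kg
f_n = ½√(k/m) = 0.5·√(18749/0.58349) = 0.5·√(32133) = 89.628 Hz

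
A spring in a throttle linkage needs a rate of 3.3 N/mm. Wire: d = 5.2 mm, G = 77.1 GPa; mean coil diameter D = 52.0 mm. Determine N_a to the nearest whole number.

15

N_a = Gd⁴/(8D³k) = (77.1×10³ × 5.2⁴)/(8 × 52.0³ × 3.3)
    = 5.63726e+07 / 3.71205e+06 = 15.19 → 15 coils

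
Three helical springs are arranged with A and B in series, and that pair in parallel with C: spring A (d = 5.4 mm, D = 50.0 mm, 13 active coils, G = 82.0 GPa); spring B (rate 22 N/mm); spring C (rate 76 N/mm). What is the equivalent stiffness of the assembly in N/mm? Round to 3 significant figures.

80.3 N/mm

k_A = Gd⁴/(8D³N_a) = (82.0×10³)(5.4⁴)/(8·50.0³·13) = 5.3635 N/mm
Springs A,B series: k_AB = 1/(1/5.3635+1/22) = 4.3122 N/mm; parallel with C: k_eq = 4.3122+76 = 80.312 N/mm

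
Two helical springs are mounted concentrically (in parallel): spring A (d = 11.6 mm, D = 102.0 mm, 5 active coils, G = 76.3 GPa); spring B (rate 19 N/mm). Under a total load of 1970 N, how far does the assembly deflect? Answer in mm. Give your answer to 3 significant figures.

38.2 mm

k_A = Gd⁴/(8D³N_a) = (76.3×10³)(11.6⁴)/(8·102.0³·5) = 32.546 N/mm
Parallel: k_eq = 32.546 + 19 = 51.546 N/mm
δ = F/k_eq = 1970/51.546 = 38.218 mm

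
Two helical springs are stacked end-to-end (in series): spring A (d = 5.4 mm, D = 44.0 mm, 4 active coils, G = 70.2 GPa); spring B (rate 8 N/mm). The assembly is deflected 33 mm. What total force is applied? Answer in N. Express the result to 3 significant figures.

193 N

k_A = Gd⁴/(8D³N_a) = (70.2×10³)(5.4⁴)/(8·44.0³·4) = 21.898 N/mm
Series: 1/k_eq = 1/21.898 + 1/8 = 0.17067; k_eq = 5.8594 N/mm
F = k_eq·δ = 5.8594·33 = 193.36 N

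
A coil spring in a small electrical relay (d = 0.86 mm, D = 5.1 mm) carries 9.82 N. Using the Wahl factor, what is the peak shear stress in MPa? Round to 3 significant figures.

Spring index C = D/d = 5.1/0.86 = 5.9302
K_W = (4C−1)/(4C−4) + 0.615/C = 22.721/19.721 + 0.1037 = 1.2558
τ₀ = 8FD/(πd³) = 8·9.82·5.1/(π·0.86³) = 400.656/1.9982 = 200.51 MPa
τ_max = K·τ₀ = 1.2558 × 200.51 = 251.8 MPa

252 MPa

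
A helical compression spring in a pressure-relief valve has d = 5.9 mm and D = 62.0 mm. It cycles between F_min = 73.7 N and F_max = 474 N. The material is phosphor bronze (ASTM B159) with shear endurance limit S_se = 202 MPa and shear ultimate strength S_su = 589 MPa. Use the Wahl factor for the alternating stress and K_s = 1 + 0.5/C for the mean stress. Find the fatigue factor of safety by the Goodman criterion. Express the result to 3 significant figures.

C = D/d = 62.0/5.9 = 10.5085; K_W = (4C−1)/(4C−4)+0.615/C = 1.1374; K_s = 1+0.5/C = 1.0476
F_a = (F_max−F_min)/2 = 200.15 N; F_m = (F_max+F_min)/2 = 273.85 N
τ_a = K_W·8F_aD/(πd³) = 1.1374 × 153.86 = 175 MPa
τ_m = K_s·8F_mD/(πd³) = 1.0476 × 210.52 = 220.53 MPa
Goodman: 1/n_f = τ_a/S_se + τ_m/S_su = 175/202 + 220.53/589 = 0.86635 + 0.37442 = 1.2408
n_f = 1/1.2408 = 0.8059

0.806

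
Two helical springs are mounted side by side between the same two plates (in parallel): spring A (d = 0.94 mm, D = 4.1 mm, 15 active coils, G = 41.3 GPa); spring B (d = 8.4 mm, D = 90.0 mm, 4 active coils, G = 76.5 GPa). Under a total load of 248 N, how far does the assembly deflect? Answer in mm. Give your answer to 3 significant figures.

k_A = Gd⁴/(8D³N_a) = (41.3×10³)(0.94⁴)/(8·4.1³·15) = 3.8988 N/mm
k_B = Gd⁴/(8D³N_a) = (76.5×10³)(8.4⁴)/(8·90.0³·4) = 16.327 N/mm
Parallel: k_eq = 3.8988 + 16.327 = 20.226 N/mm
δ = F/k_eq = 248/20.226 = 12.262 mm

12.3 mm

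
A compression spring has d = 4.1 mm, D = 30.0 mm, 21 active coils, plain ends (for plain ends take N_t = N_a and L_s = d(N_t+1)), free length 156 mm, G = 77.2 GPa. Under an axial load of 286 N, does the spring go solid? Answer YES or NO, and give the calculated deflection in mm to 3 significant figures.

k = Gd⁴/(8D³N_a) = (77.2×10³)(4.1⁴)/(8·30.0³·21) = 4.8093 N/mm
N_t = 21; L_s = 4.1·22 = 90.2 mm; δ_solid = L₀ − L_s = 156 − 90.2 = 65.8 mm
δ = F/k = 286/4.8093 = 59.468 mm
δ < δ_solid → spring does not go solid

NO, δ = 59.5 mm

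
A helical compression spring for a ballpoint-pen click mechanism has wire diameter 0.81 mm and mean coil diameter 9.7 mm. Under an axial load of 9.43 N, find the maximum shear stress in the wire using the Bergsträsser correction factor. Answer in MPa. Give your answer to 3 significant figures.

487 MPa

Spring index C = D/d = 9.7/0.81 = 11.9753
K_B = (4C+2)/(4C−3) = 49.901/44.901 = 1.1114
τ₀ = 8FD/(πd³) = 8·9.43·9.7/(π·0.81³) = 731.768/1.6696 = 438.3 MPa
τ_max = K·τ₀ = 1.1114 × 438.3 = 487.1 MPa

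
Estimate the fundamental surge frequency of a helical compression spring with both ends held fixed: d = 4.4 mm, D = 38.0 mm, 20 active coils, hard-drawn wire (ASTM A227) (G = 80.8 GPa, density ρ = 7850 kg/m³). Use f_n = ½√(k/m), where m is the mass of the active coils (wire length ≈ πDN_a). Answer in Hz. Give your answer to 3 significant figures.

55.0 Hz

k = Gd⁴/(8D³N_a) = (80.8×10³)(4.4⁴)/(8·38.0³·20) = 3.4495 N/mm = 3449.5 N/m
Wire length L = πDN_a = π·38.0·20 = 2387.6 mm
m = ρ·(πd²/4)·L = 7850 × 15.205×10⁻⁶ m² × 2.3876 m = 0.28499 kg
f_n = ½√(k/m) = 0.5·√(3449.5/0.28499) = 0.5·√(12104) = 55.009 Hz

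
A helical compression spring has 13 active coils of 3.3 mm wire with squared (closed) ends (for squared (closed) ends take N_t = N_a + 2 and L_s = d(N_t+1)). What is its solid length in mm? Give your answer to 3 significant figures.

52.8 mm

squared (closed) ends: N_t = N_a + 2 = 13 + 2 = 15
L_s = d·(N_t+1) = 3.3 × 16 = 52.8 mm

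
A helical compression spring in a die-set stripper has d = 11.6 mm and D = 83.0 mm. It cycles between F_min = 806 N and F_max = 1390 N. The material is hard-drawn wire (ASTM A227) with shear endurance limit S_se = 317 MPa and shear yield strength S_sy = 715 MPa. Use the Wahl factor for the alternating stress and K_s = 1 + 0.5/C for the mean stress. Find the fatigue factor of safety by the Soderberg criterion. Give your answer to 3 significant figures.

2.68

C = D/d = 83.0/11.6 = 7.1552; K_W = (4C−1)/(4C−4)+0.615/C = 1.2078; K_s = 1+0.5/C = 1.0699
F_a = (F_max−F_min)/2 = 292 N; F_m = (F_max+F_min)/2 = 1098 N
τ_a = K_W·8F_aD/(πd³) = 1.2078 × 39.539 = 47.755 MPa
τ_m = K_s·8F_mD/(πd³) = 1.0699 × 148.68 = 159.07 MPa
Soderberg: 1/n_f = τ_a/S_se + τ_m/S_sy = 47.755/317 + 159.07/715 = 0.15065 + 0.22247 = 0.37312
n_f = 1/0.37312 = 2.68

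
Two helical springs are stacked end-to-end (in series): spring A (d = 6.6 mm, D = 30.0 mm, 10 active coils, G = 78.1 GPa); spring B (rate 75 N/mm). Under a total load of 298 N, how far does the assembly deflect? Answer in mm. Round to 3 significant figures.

k_A = Gd⁴/(8D³N_a) = (78.1×10³)(6.6⁴)/(8·30.0³·10) = 68.608 N/mm
Series: 1/k_eq = 1/68.608 + 1/75 = 0.027909; k_eq = 35.831 N/mm
δ = F/k_eq = 298/35.831 = 8.3169 mm

8.32 mm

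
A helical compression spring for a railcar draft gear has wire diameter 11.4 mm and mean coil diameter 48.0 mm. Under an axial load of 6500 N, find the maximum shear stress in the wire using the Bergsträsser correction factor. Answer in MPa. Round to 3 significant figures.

Spring index C = D/d = 48.0/11.4 = 4.2105
K_B = (4C+2)/(4C−3) = 18.842/13.842 = 1.3612
τ₀ = 8FD/(πd³) = 8·6500·48.0/(π·11.4³) = 2.496e+06/4654.4 = 536.27 MPa
τ_max = K·τ₀ = 1.3612 × 536.27 = 729.97 MPa

730 MPa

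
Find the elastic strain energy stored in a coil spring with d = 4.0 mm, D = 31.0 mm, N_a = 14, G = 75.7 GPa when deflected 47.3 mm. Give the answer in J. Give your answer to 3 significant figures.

6.50 J

k = Gd⁴/(8D³N_a) = (75.7×10³)(4.0⁴)/(8·31.0³·14) = 5.8081 N/mm
U = ½kδ² = 0.5 × 5.8081 × 47.3² = 6497.2 N·mm = 6.4972 J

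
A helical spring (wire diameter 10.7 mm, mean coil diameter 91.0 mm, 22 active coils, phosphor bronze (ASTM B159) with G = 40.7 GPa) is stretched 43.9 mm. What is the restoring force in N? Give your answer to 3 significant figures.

k = Gd⁴/(8D³N_a) = (40.7×10³)(10.7⁴)/(8·91.0³·22) = 4.0225 N/mm
F = k·δ = 4.0225 × 43.9 = 176.59 N

177 N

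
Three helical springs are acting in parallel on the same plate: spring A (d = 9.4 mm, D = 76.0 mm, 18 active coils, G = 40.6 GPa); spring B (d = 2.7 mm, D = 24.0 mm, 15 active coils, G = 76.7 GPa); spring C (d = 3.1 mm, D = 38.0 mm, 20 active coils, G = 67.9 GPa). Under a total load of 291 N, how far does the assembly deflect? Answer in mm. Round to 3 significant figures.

k_A = Gd⁴/(8D³N_a) = (40.6×10³)(9.4⁴)/(8·76.0³·18) = 5.0146 N/mm
k_B = Gd⁴/(8D³N_a) = (76.7×10³)(2.7⁴)/(8·24.0³·15) = 2.4572 N/mm
k_C = Gd⁴/(8D³N_a) = (67.9×10³)(3.1⁴)/(8·38.0³·20) = 0.71424 N/mm
Parallel: k_eq = 5.0146 + 2.4572 + 0.71424 = 8.186 N/mm
δ = F/k_eq = 291/8.186 = 35.549 mm

35.5 mm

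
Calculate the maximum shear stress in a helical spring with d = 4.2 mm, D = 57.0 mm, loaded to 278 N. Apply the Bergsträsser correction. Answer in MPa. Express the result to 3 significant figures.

598 MPa

Spring index C = D/d = 57.0/4.2 = 13.5714
K_B = (4C+2)/(4C−3) = 56.286/51.286 = 1.0975
τ₀ = 8FD/(πd³) = 8·278·57.0/(π·4.2³) = 126768/232.75 = 544.64 MPa
τ_max = K·τ₀ = 1.0975 × 544.64 = 597.74 MPa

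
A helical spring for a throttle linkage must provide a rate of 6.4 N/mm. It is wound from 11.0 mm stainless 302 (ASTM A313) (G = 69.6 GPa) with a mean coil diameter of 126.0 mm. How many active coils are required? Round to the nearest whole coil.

N_a = Gd⁴/(8D³k) = (69.6×10³ × 11.0⁴)/(8 × 126.0³ × 6.4)
    = 1.01901e+09 / 1.02419e+08 = 9.949 → 10 coils

10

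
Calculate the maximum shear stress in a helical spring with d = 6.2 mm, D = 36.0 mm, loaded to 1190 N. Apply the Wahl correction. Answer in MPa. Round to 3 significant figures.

Spring index C = D/d = 36.0/6.2 = 5.8065
K_W = (4C−1)/(4C−4) + 0.615/C = 22.226/19.226 + 0.1059 = 1.2620
τ₀ = 8FD/(πd³) = 8·1190·36.0/(π·6.2³) = 342720/748.73 = 457.74 MPa
τ_max = K·τ₀ = 1.2620 × 457.74 = 577.64 MPa

578 MPa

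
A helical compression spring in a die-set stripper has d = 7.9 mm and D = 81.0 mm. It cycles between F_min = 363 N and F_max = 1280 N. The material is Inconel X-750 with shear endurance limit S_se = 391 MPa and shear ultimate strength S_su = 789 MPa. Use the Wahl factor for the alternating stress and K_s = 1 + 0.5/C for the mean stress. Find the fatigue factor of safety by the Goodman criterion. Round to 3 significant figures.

C = D/d = 81.0/7.9 = 10.2532; K_W = (4C−1)/(4C−4)+0.615/C = 1.1410; K_s = 1+0.5/C = 1.0488
F_a = (F_max−F_min)/2 = 458.5 N; F_m = (F_max+F_min)/2 = 821.5 N
τ_a = K_W·8F_aD/(πd³) = 1.1410 × 191.82 = 218.87 MPa
τ_m = K_s·8F_mD/(πd³) = 1.0488 × 343.68 = 360.44 MPa
Goodman: 1/n_f = τ_a/S_se + τ_m/S_su = 218.87/391 + 360.44/789 = 0.55976 + 0.45683 = 1.0166
n_f = 1/1.0166 = 0.9837

0.984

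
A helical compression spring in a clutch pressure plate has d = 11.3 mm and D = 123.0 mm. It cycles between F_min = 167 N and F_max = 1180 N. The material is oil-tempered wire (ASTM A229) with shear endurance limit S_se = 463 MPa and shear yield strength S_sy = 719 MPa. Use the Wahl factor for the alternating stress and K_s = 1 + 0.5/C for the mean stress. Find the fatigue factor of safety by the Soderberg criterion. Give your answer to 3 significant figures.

2.08

C = D/d = 123.0/11.3 = 10.8850; K_W = (4C−1)/(4C−4)+0.615/C = 1.1324; K_s = 1+0.5/C = 1.0459
F_a = (F_max−F_min)/2 = 506.5 N; F_m = (F_max+F_min)/2 = 673.5 N
τ_a = K_W·8F_aD/(πd³) = 1.1324 × 109.95 = 124.5 MPa
τ_m = K_s·8F_mD/(πd³) = 1.0459 × 146.2 = 152.92 MPa
Soderberg: 1/n_f = τ_a/S_se + τ_m/S_sy = 124.5/463 + 152.92/719 = 0.26890 + 0.21268 = 0.48158
n_f = 1/0.48158 = 2.076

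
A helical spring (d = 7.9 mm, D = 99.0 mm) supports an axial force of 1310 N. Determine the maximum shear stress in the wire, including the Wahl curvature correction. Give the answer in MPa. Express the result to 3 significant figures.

746 MPa

Spring index C = D/d = 99.0/7.9 = 12.5316
K_W = (4C−1)/(4C−4) + 0.615/C = 49.127/46.127 + 0.0491 = 1.1141
τ₀ = 8FD/(πd³) = 8·1310·99.0/(π·7.9³) = 1.03752e+06/1548.9 = 669.83 MPa
τ_max = K·τ₀ = 1.1141 × 669.83 = 746.27 MPa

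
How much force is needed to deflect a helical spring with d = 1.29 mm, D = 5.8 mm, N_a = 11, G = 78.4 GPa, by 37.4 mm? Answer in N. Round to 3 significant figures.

473 N

k = Gd⁴/(8D³N_a) = (78.4×10³)(1.29⁴)/(8·5.8³·11) = 12.645 N/mm
F = k·δ = 12.645 × 37.4 = 472.91 N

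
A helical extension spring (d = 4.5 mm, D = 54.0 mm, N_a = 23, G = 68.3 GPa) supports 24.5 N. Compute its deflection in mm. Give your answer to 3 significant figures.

25.3 mm

k = Gd⁴/(8D³N_a) = (68.3×10³)(4.5⁴)/(8·54.0³·23) = 0.96666 N/mm
δ = F/k = 24.5 / 0.96666 = 25.345 mm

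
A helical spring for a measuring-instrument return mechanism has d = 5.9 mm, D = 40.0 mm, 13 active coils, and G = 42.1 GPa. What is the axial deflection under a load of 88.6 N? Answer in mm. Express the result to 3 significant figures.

11.6 mm

k = Gd⁴/(8D³N_a) = (42.1×10³)(5.9⁴)/(8·40.0³·13) = 7.6644 N/mm
δ = F/k = 88.6 / 7.6644 = 11.56 mm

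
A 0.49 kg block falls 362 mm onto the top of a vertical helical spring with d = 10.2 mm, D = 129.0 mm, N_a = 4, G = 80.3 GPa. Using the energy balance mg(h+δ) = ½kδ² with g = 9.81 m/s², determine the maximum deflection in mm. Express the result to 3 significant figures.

k = Gd⁴/(8D³N_a) = (80.3×10³)(10.2⁴)/(8·129.0³·4) = 12.653 N/mm
W = mg = 0.49 × 9.81 = 4.8069 N
½kδ² − Wδ − Wh = 0 → δ = (W + √(W² + 2kWh))/k
δ = (4.8069 + √(23.106 + 44035.3))/12.653 = (4.8069 + 209.9)/12.653 = 16.969 mm

17.0 mm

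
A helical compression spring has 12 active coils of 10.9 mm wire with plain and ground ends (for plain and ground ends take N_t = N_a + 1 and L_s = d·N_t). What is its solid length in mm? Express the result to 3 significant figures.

plain and ground ends: N_t = N_a + 1 = 12 + 1 = 13
L_s = d·N_t = 10.9 × 13 = 141.7 mm

142 mm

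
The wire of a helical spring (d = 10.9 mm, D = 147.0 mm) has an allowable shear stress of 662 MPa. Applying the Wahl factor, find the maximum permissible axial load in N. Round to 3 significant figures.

2070 N

C = D/d = 147.0/10.9 = 13.4862
K_W = (4C−1)/(4C−4) + 0.615/C = 52.945/49.945 + 0.0456 = 1.1057
τ_max = K·8FD/(πd³) → F_max = τ_allow·πd³/(8DK)
F_max = 662·π·10.9³/(8·147.0·1.1057) = 2.6933e+06/1300.3 = 2071.4 N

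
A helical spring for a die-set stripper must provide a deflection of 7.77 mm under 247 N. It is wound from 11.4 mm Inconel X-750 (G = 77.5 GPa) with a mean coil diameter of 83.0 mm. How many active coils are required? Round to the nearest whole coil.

Required rate k = F/δ = 247/7.77 = 31.789 N/mm
N_a = Gd⁴/(8D³k) = (77.5×10³ × 11.4⁴)/(8 × 83.0³ × 31.789)
    = 1.30894e+09 / 1.45412e+08 = 9.002 → 9 coils

9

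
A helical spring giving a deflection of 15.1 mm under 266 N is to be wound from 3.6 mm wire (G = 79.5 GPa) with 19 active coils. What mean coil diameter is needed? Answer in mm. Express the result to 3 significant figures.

Required rate k = F/δ = 266/15.1 = 17.616 N/mm
D = (Gd⁴/(8N_a·k))^(1/3) = (79.5×10³·3.6⁴/(8·19·17.616))^(1/3)
  = (4986.88)^(1/3) = 17.0848 mm

17.1 mm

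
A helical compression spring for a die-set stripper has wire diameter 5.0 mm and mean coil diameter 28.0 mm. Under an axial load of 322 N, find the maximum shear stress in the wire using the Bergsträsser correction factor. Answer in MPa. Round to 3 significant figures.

231 MPa

Spring index C = D/d = 28.0/5.0 = 5.6000
K_B = (4C+2)/(4C−3) = 24.400/19.400 = 1.2577
τ₀ = 8FD/(πd³) = 8·322·28.0/(π·5.0³) = 72128/392.7 = 183.67 MPa
τ_max = K·τ₀ = 1.2577 × 183.67 = 231.01 MPa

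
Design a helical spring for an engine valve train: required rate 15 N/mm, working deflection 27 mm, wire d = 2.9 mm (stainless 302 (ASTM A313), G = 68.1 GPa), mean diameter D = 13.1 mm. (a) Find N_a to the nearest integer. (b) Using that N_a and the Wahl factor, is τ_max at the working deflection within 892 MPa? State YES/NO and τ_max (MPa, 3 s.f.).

(a) 18 coils; (b) YES, τ_max = 741 MPa

N_a = Gd⁴/(8D³k) = (68.1×10³)(2.9⁴)/(8·13.1³·15) = 17.85 → N_a = 18
Actual rate k = Gd⁴/(8D³·18) = 14.879 N/mm
Working load F = kδ = 14.879·27 = 401.72 N
C = 13.1/2.9 = 4.5172; K_W = (4C−1)/(4C−4)+0.615/C = 1.3494
τ_max = K_W·8FD/(πd³) = 1.3494·549.47 = 741.44 MPa
τ_max ≤ 892 MPa → acceptable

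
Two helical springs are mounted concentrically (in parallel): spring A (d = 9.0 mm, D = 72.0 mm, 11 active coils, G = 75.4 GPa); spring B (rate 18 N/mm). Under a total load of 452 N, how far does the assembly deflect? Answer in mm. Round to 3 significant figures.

k_A = Gd⁴/(8D³N_a) = (75.4×10³)(9.0⁴)/(8·72.0³·11) = 15.061 N/mm
Parallel: k_eq = 15.061 + 18 = 33.061 N/mm
δ = F/k_eq = 452/33.061 = 13.672 mm

13.7 mm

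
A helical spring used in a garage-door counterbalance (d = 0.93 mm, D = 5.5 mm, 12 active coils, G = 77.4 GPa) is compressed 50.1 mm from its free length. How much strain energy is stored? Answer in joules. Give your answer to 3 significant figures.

k = Gd⁴/(8D³N_a) = (77.4×10³)(0.93⁴)/(8·5.5³·12) = 3.625 N/mm
U = ½kδ² = 0.5 × 3.625 × 50.1² = 4549.5 N·mm = 4.5495 J

4.55 J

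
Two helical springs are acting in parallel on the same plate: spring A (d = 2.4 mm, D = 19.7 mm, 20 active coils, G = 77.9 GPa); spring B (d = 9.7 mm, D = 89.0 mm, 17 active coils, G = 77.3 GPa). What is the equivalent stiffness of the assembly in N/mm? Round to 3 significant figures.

9.25 N/mm

k_A = Gd⁴/(8D³N_a) = (77.9×10³)(2.4⁴)/(8·19.7³·20) = 2.1128 N/mm
k_B = Gd⁴/(8D³N_a) = (77.3×10³)(9.7⁴)/(8·89.0³·17) = 7.1377 N/mm
Parallel: k_eq = 2.1128 + 7.1377 = 9.2505 N/mm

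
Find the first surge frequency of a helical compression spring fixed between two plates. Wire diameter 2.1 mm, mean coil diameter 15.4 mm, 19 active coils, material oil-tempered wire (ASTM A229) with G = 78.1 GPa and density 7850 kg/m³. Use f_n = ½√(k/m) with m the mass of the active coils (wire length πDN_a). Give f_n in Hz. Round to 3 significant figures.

165 Hz

k = Gd⁴/(8D³N_a) = (78.1×10³)(2.1⁴)/(8·15.4³·19) = 2.736 N/mm = 2736 N/m
Wire length L = πDN_a = π·15.4·19 = 919.23 mm
m = ρ·(πd²/4)·L = 7850 × 3.4636×10⁻⁶ m² × 0.91923 m = 0.024993 kg
f_n = ½√(k/m) = 0.5·√(2736/0.024993) = 0.5·√(1.0947e+05) = 165.43 Hz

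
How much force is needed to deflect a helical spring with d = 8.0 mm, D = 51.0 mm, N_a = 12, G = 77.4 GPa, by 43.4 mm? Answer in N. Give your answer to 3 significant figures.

1080 N

k = Gd⁴/(8D³N_a) = (77.4×10³)(8.0⁴)/(8·51.0³·12) = 24.895 N/mm
F = k·δ = 24.895 × 43.4 = 1080.5 N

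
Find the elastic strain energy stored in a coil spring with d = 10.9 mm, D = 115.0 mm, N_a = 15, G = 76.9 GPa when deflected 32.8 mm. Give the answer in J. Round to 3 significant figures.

k = Gd⁴/(8D³N_a) = (76.9×10³)(10.9⁴)/(8·115.0³·15) = 5.9478 N/mm
U = ½kδ² = 0.5 × 5.9478 × 32.8² = 3199.4 N·mm = 3.1994 J

3.20 J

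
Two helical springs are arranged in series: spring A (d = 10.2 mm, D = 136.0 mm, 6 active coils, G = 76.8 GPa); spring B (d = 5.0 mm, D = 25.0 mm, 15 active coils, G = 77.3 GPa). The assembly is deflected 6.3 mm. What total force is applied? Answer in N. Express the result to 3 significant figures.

k_A = Gd⁴/(8D³N_a) = (76.8×10³)(10.2⁴)/(8·136.0³·6) = 6.885 N/mm
k_B = Gd⁴/(8D³N_a) = (77.3×10³)(5.0⁴)/(8·25.0³·15) = 25.767 N/mm
Series: 1/k_eq = 1/6.885 + 1/25.767 = 0.18405; k_eq = 5.4332 N/mm
F = k_eq·δ = 5.4332·6.3 = 34.229 N

34.2 N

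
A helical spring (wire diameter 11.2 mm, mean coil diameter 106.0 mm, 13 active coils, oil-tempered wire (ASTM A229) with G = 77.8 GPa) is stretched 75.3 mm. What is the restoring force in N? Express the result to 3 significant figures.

744 N

k = Gd⁴/(8D³N_a) = (77.8×10³)(11.2⁴)/(8·106.0³·13) = 9.8833 N/mm
F = k·δ = 9.8833 × 75.3 = 744.21 N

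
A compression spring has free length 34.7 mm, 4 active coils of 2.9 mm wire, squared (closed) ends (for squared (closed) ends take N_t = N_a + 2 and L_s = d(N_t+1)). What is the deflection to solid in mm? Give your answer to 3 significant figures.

14.4 mm

N_t = 6; L_s = 2.9·7 = 20.3 mm
δ_solid = L₀ − L_s = 34.7 − 20.3 = 14.4 mm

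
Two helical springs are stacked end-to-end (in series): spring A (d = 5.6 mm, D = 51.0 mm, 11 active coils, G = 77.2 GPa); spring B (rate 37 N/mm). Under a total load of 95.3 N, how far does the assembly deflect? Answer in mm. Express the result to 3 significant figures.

17.2 mm

k_A = Gd⁴/(8D³N_a) = (77.2×10³)(5.6⁴)/(8·51.0³·11) = 6.5039 N/mm
Series: 1/k_eq = 1/6.5039 + 1/37 = 0.18078; k_eq = 5.5316 N/mm
δ = F/k_eq = 95.3/5.5316 = 17.228 mm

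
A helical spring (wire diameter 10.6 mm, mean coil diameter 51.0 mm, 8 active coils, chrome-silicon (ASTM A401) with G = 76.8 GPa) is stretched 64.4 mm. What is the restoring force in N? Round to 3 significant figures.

7350 N

k = Gd⁴/(8D³N_a) = (76.8×10³)(10.6⁴)/(8·51.0³·8) = 114.21 N/mm
F = k·δ = 114.21 × 64.4 = 7355 N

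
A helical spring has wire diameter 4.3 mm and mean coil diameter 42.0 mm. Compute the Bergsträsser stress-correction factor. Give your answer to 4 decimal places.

C = D/d = 42.0/4.3 = 9.7674
K_B = (4C+2)/(4C−3) = 41.070/36.070 = 1.1386

1.1386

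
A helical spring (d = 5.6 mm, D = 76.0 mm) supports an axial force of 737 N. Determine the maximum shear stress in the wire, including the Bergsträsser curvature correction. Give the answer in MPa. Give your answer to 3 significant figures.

891 MPa

Spring index C = D/d = 76.0/5.6 = 13.5714
K_B = (4C+2)/(4C−3) = 56.286/51.286 = 1.0975
τ₀ = 8FD/(πd³) = 8·737·76.0/(π·5.6³) = 448096/551.71 = 812.19 MPa
τ_max = K·τ₀ = 1.0975 × 812.19 = 891.37 MPa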